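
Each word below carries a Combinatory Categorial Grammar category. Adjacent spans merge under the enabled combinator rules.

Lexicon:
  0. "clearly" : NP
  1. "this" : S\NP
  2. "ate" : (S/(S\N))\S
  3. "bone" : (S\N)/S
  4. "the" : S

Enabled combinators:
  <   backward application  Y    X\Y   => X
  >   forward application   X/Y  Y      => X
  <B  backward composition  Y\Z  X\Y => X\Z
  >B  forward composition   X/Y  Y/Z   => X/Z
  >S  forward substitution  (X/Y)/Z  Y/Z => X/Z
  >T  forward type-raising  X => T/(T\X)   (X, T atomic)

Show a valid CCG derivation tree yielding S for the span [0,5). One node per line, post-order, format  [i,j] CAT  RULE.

[0,5] S   >
  [0,3] S/(S\N)   <
    [0,2] S   >
      [0,1] S/(S\NP)   >T
        [0,1] "clearly" : NP
      [1,2] "this" : S\NP
    [2,3] "ate" : (S/(S\N))\S
  [3,5] S\N   >
    [3,4] "bone" : (S\N)/S
    [4,5] "the" : S

[0,1] NP  lex  "clearly"
[0,1] S/(S\NP)  >T
[1,2] S\NP  lex  "this"
[0,2] S  >  k=1
[2,3] (S/(S\N))\S  lex  "ate"
[0,3] S/(S\N)  <  k=2
[3,4] (S\N)/S  lex  "bone"
[4,5] S  lex  "the"
[3,5] S\N  >  k=4
[0,5] S  >  k=3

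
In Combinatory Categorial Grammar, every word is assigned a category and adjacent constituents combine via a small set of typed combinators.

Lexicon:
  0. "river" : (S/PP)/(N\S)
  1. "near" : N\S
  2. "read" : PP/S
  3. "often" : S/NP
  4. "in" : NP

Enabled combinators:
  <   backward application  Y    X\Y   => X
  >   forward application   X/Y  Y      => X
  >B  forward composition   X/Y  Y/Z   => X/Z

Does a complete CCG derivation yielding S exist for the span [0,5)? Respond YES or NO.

[0,5] S   >
  [0,2] S/PP   >
    [0,1] "river" : (S/PP)/(N\S)
    [1,2] "near" : N\S
  [2,5] PP   >
    [2,3] "read" : PP/S
    [3,5] S   >
      [3,4] "often" : S/NP
      [4,5] "in" : NP

YES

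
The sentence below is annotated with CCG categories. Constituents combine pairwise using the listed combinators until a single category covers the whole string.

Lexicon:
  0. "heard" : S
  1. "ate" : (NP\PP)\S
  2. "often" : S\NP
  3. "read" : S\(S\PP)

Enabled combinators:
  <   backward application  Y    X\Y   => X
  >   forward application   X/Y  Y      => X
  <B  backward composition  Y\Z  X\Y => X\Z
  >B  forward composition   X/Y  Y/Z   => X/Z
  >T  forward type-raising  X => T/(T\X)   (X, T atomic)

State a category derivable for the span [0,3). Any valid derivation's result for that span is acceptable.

S\PP

[0,4] S   <
  [0,3] S\PP   <B
    [0,2] NP\PP   <
      [0,1] "heard" : S
      [1,2] "ate" : (NP\PP)\S
    [2,3] "often" : S\NP
  [3,4] "read" : S\(S\PP)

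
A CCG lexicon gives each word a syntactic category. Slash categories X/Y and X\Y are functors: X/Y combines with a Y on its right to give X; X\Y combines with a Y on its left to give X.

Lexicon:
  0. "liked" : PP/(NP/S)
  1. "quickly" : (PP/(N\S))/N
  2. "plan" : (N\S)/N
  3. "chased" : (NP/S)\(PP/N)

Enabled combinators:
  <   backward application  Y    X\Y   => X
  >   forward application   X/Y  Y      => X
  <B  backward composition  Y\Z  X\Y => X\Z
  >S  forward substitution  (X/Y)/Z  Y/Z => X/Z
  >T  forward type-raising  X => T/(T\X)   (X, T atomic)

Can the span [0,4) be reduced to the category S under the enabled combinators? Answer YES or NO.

PP/(NP/S) (PP/(N\S))/N (N\S)/N (NP/S)\(PP/N)
CKY chart[0,4] = {N/(N\PP), NP/(NP\PP), PP, PP/(PP\PP), S/(S\PP)}; S ∉ chart

NO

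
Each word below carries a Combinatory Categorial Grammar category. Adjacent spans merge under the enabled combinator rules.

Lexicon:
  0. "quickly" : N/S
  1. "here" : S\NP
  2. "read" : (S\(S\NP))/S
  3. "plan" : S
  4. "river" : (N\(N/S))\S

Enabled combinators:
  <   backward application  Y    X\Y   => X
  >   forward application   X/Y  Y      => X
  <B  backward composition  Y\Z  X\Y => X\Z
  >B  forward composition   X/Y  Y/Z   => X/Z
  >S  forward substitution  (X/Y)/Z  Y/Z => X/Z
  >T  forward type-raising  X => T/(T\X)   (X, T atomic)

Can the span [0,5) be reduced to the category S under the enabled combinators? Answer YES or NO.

N/S S\NP (S\(S\NP))/S S (N\(N/S))\S
CKY chart[0,5] = {N, N/(N\N), NP/(NP\N), PP/(PP\N), S/(S\N)}; S ∉ chart

NO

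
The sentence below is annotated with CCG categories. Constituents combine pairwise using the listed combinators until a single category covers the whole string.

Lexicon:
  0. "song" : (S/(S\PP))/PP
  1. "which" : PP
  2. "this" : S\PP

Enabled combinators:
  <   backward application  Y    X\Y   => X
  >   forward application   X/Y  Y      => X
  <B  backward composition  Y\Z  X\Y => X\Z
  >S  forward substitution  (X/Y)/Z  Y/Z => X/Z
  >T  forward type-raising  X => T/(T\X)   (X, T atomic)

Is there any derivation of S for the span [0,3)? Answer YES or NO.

YES

[0,3] S   >
  [0,2] S/(S\PP)   >
    [0,1] "song" : (S/(S\PP))/PP
    [1,2] "which" : PP
  [2,3] "this" : S\PP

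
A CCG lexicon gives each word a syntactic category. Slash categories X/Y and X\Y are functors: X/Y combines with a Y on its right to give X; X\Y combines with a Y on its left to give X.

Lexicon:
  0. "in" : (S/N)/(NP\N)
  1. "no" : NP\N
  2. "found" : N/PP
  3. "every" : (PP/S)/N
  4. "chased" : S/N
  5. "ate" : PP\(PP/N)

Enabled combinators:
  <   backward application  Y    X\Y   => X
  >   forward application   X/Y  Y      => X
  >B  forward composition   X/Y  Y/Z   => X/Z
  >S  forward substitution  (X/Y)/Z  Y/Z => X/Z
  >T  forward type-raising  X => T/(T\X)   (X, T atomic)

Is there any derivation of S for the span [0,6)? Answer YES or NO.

[0,6] S   >
  [0,3] S/PP   >B
    [0,2] S/N   >
      [0,1] "in" : (S/N)/(NP\N)
      [1,2] "no" : NP\N
    [2,3] "found" : N/PP
  [3,6] PP   <
    [3,5] PP/N   >S
      [3,4] "every" : (PP/S)/N
      [4,5] "chased" : S/N
    [5,6] "ate" : PP\(PP/N)

YES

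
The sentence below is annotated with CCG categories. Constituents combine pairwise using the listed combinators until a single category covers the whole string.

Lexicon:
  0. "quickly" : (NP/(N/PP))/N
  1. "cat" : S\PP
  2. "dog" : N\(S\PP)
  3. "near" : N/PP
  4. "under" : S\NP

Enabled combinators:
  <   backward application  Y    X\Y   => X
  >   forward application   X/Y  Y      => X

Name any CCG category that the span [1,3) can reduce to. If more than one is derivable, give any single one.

[0,5] S   <
  [0,4] NP   >
    [0,3] NP/(N/PP)   >
      [0,1] "quickly" : (NP/(N/PP))/N
      [1,3] N   <
        [1,2] "cat" : S\PP
        [2,3] "dog" : N\(S\PP)
    [3,4] "near" : N/PP
  [4,5] "under" : S\NP

N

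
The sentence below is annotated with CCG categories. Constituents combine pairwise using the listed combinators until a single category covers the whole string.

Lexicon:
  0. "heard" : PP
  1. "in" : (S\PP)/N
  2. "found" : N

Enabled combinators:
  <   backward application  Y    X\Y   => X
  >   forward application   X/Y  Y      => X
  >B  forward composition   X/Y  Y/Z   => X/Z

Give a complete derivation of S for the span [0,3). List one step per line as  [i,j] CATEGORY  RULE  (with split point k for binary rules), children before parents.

[0,3] S   <
  [0,1] "heard" : PP
  [1,3] S\PP   >
    [1,2] "in" : (S\PP)/N
    [2,3] "found" : N

[0,1] PP  lex  "heard"
[1,2] (S\PP)/N  lex  "in"
[2,3] N  lex  "found"
[1,3] S\PP  >  k=2
[0,3] S  <  k=1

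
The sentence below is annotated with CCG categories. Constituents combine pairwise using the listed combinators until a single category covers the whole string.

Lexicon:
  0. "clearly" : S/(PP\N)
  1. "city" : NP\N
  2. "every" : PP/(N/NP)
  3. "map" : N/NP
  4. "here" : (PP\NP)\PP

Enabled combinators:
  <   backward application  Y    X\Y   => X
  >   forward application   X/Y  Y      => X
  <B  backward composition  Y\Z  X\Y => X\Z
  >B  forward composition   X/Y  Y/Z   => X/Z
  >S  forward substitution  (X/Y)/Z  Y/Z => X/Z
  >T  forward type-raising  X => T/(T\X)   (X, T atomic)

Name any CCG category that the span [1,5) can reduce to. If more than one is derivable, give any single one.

[0,5] S   >
  [0,1] "clearly" : S/(PP\N)
  [1,5] PP\N   <B
    [1,2] "city" : NP\N
    [2,5] PP\NP   <
      [2,4] PP   >
        [2,3] "every" : PP/(N/NP)
        [3,4] "map" : N/NP
      [4,5] "here" : (PP\NP)\PP

PP\N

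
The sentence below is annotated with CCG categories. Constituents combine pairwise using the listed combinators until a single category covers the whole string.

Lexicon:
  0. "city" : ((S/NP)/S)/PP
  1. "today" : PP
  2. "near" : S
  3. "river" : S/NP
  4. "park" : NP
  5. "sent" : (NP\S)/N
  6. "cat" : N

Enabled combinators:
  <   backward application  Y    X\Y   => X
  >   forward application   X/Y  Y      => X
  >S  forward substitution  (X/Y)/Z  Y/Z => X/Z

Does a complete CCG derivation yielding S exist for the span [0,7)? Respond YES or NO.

[0,7] S   >
  [0,3] S/NP   >
    [0,2] (S/NP)/S   >
      [0,1] "city" : ((S/NP)/S)/PP
      [1,2] "today" : PP
    [2,3] "near" : S
  [3,7] NP   <
    [3,5] S   >
      [3,4] "river" : S/NP
      [4,5] "park" : NP
    [5,7] NP\S   >
      [5,6] "sent" : (NP\S)/N
      [6,7] "cat" : N

YES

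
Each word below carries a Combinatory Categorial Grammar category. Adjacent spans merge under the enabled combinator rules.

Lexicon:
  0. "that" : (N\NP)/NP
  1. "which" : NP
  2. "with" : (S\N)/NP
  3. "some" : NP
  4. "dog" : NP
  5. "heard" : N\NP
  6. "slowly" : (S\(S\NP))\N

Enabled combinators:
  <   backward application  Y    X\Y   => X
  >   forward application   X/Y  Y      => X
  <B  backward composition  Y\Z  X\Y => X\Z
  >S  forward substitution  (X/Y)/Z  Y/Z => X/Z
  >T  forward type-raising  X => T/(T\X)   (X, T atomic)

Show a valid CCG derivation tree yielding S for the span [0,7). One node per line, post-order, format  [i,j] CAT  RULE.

[0,1] (N\NP)/NP  lex  "that"
[1,2] NP  lex  "which"
[0,2] N\NP  >  k=1
[2,3] (S\N)/NP  lex  "with"
[3,4] NP  lex  "some"
[2,4] S\N  >  k=3
[0,4] S\NP  <B  k=2
[4,5] NP  lex  "dog"
[5,6] N\NP  lex  "heard"
[4,6] N  <  k=5
[6,7] (S\(S\NP))\N  lex  "slowly"
[4,7] S\(S\NP)  <  k=6
[0,7] S  <  k=4

[0,7] S   <
  [0,4] S\NP   <B
    [0,2] N\NP   >
      [0,1] "that" : (N\NP)/NP
      [1,2] "which" : NP
    [2,4] S\N   >
      [2,3] "with" : (S\N)/NP
      [3,4] "some" : NP
  [4,7] S\(S\NP)   <
    [4,6] N   <
      [4,5] "dog" : NP
      [5,6] "heard" : N\NP
    [6,7] "slowly" : (S\(S\NP))\N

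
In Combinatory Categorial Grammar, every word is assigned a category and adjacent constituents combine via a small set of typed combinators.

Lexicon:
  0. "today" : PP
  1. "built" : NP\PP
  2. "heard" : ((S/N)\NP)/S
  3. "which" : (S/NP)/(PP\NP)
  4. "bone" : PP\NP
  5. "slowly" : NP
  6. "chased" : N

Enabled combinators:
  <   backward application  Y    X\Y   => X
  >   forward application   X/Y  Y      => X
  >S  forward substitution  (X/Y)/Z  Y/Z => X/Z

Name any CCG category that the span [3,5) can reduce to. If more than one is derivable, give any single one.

S/NP

[0,7] S   >
  [0,6] S/N   <
    [0,2] NP   <
      [0,1] "today" : PP
      [1,2] "built" : NP\PP
    [2,6] (S/N)\NP   >
      [2,3] "heard" : ((S/N)\NP)/S
      [3,6] S   >
        [3,5] S/NP   >
          [3,4] "which" : (S/NP)/(PP\NP)
          [4,5] "bone" : PP\NP
        [5,6] "slowly" : NP
  [6,7] "chased" : N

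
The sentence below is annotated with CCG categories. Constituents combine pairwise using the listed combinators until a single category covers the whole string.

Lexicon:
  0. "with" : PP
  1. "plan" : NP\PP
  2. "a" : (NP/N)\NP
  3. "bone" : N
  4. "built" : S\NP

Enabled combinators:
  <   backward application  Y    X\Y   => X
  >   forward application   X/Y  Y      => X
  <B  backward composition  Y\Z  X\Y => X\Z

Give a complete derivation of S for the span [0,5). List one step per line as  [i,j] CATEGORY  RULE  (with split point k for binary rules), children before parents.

[0,5] S   <
  [0,4] NP   >
    [0,3] NP/N   <
      [0,2] NP   <
        [0,1] "with" : PP
        [1,2] "plan" : NP\PP
      [2,3] "a" : (NP/N)\NP
    [3,4] "bone" : N
  [4,5] "built" : S\NP

[0,1] PP  lex  "with"
[1,2] NP\PP  lex  "plan"
[0,2] NP  <  k=1
[2,3] (NP/N)\NP  lex  "a"
[0,3] NP/N  <  k=2
[3,4] N  lex  "bone"
[0,4] NP  >  k=3
[4,5] S\NP  lex  "built"
[0,5] S  <  k=4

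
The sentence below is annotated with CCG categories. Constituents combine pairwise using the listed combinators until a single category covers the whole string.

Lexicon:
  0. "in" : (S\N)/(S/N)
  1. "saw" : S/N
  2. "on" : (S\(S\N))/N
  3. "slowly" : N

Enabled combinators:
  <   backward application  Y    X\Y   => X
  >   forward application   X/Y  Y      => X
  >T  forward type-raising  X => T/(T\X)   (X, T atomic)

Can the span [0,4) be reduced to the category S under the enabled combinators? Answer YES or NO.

[0,4] S   <
  [0,2] S\N   >
    [0,1] "in" : (S\N)/(S/N)
    [1,2] "saw" : S/N
  [2,4] S\(S\N)   >
    [2,3] "on" : (S\(S\N))/N
    [3,4] "slowly" : N

YES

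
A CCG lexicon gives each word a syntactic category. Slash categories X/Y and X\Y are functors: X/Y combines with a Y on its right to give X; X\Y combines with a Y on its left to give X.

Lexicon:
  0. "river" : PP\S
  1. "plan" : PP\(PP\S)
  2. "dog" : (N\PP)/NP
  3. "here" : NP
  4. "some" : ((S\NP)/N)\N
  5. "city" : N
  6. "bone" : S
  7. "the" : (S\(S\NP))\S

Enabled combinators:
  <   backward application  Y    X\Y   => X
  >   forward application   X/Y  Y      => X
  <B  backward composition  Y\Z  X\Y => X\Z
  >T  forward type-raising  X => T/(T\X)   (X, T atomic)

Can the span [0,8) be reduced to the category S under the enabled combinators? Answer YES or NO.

YES

[0,8] S   <
  [0,6] S\NP   >
    [0,5] (S\NP)/N   <
      [0,4] N   <
        [0,2] PP   <
          [0,1] "river" : PP\S
          [1,2] "plan" : PP\(PP\S)
        [2,4] N\PP   >
          [2,3] "dog" : (N\PP)/NP
          [3,4] "here" : NP
      [4,5] "some" : ((S\NP)/N)\N
    [5,6] "city" : N
  [6,8] S\(S\NP)   <
    [6,7] "bone" : S
    [7,8] "the" : (S\(S\NP))\S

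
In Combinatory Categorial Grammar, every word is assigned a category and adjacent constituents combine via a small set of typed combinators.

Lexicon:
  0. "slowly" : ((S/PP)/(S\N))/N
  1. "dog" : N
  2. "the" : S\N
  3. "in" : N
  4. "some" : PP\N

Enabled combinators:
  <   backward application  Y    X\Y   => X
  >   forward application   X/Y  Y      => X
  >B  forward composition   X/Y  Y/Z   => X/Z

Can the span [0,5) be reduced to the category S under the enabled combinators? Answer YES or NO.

[0,5] S   >
  [0,3] S/PP   >
    [0,2] (S/PP)/(S\N)   >
      [0,1] "slowly" : ((S/PP)/(S\N))/N
      [1,2] "dog" : N
    [2,3] "the" : S\N
  [3,5] PP   <
    [3,4] "in" : N
    [4,5] "some" : PP\N

YES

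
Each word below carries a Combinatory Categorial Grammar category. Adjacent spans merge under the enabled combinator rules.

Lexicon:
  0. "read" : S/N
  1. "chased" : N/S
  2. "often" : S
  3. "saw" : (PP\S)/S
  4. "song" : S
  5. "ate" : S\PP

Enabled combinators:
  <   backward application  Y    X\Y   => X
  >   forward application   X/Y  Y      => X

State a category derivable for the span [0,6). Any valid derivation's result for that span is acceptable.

S

[0,6] S   <
  [0,5] PP   <
    [0,3] S   >
      [0,1] "read" : S/N
      [1,3] N   >
        [1,2] "chased" : N/S
        [2,3] "often" : S
    [3,5] PP\S   >
      [3,4] "saw" : (PP\S)/S
      [4,5] "song" : S
  [5,6] "ate" : S\PP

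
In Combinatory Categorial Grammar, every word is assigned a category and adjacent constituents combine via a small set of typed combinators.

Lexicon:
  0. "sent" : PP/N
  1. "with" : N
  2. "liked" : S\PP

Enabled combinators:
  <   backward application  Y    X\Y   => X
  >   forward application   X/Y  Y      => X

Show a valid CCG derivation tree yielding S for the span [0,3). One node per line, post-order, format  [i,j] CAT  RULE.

[0,3] S   <
  [0,2] PP   >
    [0,1] "sent" : PP/N
    [1,2] "with" : N
  [2,3] "liked" : S\PP

[0,1] PP/N  lex  "sent"
[1,2] N  lex  "with"
[0,2] PP  >  k=1
[2,3] S\PP  lex  "liked"
[0,3] S  <  k=2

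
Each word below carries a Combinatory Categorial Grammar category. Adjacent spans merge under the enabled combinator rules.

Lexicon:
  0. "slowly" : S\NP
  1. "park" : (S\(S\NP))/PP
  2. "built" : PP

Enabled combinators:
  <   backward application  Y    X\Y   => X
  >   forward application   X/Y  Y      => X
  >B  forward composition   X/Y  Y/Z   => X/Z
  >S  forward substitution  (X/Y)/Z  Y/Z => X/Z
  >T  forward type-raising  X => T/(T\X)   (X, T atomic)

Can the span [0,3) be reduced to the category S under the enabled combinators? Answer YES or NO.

YES

[0,3] S   <
  [0,1] "slowly" : S\NP
  [1,3] S\(S\NP)   >
    [1,2] "park" : (S\(S\NP))/PP
    [2,3] "built" : PP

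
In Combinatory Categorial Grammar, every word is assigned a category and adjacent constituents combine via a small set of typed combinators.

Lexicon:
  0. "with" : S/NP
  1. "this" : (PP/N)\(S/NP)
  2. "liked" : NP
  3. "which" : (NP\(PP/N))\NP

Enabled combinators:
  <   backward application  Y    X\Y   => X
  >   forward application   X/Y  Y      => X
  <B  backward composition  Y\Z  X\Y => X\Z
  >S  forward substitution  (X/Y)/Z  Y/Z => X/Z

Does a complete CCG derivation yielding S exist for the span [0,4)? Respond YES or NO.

NO

S/NP (PP/N)\(S/NP) NP (NP\(PP/N))\NP
CKY chart[0,4] = {NP}; S ∉ chart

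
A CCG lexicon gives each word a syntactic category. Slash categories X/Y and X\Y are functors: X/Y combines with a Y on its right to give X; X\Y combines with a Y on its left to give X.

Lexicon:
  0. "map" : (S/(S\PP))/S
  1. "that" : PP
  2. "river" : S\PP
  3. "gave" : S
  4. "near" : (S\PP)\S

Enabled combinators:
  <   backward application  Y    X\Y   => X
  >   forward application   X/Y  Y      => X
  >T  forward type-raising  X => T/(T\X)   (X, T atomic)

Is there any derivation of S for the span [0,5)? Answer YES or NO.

[0,5] S   >
  [0,3] S/(S\PP)   >
    [0,1] "map" : (S/(S\PP))/S
    [1,3] S   <
      [1,2] "that" : PP
      [2,3] "river" : S\PP
  [3,5] S\PP   <
    [3,4] "gave" : S
    [4,5] "near" : (S\PP)\S

YES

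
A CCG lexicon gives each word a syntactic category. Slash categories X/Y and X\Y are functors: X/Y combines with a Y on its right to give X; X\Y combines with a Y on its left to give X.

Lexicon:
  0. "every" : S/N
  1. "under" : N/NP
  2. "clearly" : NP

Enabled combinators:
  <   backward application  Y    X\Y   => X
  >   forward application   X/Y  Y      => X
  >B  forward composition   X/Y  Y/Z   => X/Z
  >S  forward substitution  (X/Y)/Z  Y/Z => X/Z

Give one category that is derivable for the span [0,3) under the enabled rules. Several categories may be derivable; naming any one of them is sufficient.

S

[0,3] S   >
  [0,1] "every" : S/N
  [1,3] N   >
    [1,2] "under" : N/NP
    [2,3] "clearly" : NP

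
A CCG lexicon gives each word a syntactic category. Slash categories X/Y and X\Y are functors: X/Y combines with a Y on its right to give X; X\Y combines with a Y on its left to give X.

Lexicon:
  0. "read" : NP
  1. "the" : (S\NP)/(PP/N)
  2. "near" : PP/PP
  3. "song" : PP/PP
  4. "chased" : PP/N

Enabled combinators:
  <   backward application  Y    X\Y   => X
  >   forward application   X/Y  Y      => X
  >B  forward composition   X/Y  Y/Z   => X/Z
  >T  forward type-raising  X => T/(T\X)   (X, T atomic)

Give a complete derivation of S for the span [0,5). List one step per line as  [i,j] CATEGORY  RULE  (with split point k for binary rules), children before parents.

[0,1] NP  lex  "read"
[0,1] S/(S\NP)  >T
[1,2] (S\NP)/(PP/N)  lex  "the"
[2,3] PP/PP  lex  "near"
[3,4] PP/PP  lex  "song"
[4,5] PP/N  lex  "chased"
[3,5] PP/N  >B  k=4
[2,5] PP/N  >B  k=3
[1,5] S\NP  >  k=2
[0,5] S  >  k=1

[0,5] S   >
  [0,1] S/(S\NP)   >T
    [0,1] "read" : NP
  [1,5] S\NP   >
    [1,2] "the" : (S\NP)/(PP/N)
    [2,5] PP/N   >B
      [2,3] "near" : PP/PP
      [3,5] PP/N   >B
        [3,4] "song" : PP/PP
        [4,5] "chased" : PP/N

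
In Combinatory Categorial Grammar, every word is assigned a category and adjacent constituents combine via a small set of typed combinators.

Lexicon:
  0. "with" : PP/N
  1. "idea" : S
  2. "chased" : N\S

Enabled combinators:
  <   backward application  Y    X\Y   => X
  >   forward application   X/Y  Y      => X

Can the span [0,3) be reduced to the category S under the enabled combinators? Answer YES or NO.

PP/N S N\S
CKY chart[0,3] = {PP}; S ∉ chart

NO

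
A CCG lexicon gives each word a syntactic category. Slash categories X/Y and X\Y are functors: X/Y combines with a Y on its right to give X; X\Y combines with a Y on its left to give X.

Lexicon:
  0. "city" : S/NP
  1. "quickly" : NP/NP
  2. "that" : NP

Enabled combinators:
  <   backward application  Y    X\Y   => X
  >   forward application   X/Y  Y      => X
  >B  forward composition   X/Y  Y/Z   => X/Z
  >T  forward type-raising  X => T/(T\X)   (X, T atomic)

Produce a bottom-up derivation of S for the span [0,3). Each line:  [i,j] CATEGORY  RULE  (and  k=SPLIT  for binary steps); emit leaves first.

[0,3] S   >
  [0,2] S/NP   >B
    [0,1] "city" : S/NP
    [1,2] "quickly" : NP/NP
  [2,3] "that" : NP

[0,1] S/NP  lex  "city"
[1,2] NP/NP  lex  "quickly"
[0,2] S/NP  >B  k=1
[2,3] NP  lex  "that"
[0,3] S  >  k=2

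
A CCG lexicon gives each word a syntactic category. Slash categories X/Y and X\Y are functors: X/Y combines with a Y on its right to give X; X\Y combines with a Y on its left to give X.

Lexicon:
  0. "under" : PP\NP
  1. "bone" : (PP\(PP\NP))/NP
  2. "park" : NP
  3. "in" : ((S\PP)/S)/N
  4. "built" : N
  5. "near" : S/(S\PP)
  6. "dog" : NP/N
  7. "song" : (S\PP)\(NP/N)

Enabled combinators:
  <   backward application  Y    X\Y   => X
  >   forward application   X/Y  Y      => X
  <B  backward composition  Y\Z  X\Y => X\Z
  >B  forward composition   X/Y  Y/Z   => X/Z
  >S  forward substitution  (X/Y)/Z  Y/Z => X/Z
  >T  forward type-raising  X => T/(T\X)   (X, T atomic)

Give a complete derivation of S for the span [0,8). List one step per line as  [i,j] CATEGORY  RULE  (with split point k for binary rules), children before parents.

[0,8] S   <
  [0,3] PP   <
    [0,1] "under" : PP\NP
    [1,3] PP\(PP\NP)   >
      [1,2] "bone" : (PP\(PP\NP))/NP
      [2,3] "park" : NP
  [3,8] S\PP   >
    [3,5] (S\PP)/S   >
      [3,4] "in" : ((S\PP)/S)/N
      [4,5] "built" : N
    [5,8] S   >
      [5,6] "near" : S/(S\PP)
      [6,8] S\PP   <
        [6,7] "dog" : NP/N
        [7,8] "song" : (S\PP)\(NP/N)

[0,1] PP\NP  lex  "under"
[1,2] (PP\(PP\NP))/NP  lex  "bone"
[2,3] NP  lex  "park"
[1,3] PP\(PP\NP)  >  k=2
[0,3] PP  <  k=1
[3,4] ((S\PP)/S)/N  lex  "in"
[4,5] N  lex  "built"
[3,5] (S\PP)/S  >  k=4
[5,6] S/(S\PP)  lex  "near"
[6,7] NP/N  lex  "dog"
[7,8] (S\PP)\(NP/N)  lex  "song"
[6,8] S\PP  <  k=7
[5,8] S  >  k=6
[3,8] S\PP  >  k=5
[0,8] S  <  k=3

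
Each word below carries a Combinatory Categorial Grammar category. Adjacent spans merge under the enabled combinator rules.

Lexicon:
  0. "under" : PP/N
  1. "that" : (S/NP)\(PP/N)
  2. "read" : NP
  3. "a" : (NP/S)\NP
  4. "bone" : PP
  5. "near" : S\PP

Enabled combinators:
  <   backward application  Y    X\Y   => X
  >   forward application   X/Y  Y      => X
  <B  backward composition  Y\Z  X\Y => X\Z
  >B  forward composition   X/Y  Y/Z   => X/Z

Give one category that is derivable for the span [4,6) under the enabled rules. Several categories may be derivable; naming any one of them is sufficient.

[0,6] S   >
  [0,2] S/NP   <
    [0,1] "under" : PP/N
    [1,2] "that" : (S/NP)\(PP/N)
  [2,6] NP   >
    [2,4] NP/S   <
      [2,3] "read" : NP
      [3,4] "a" : (NP/S)\NP
    [4,6] S   <
      [4,5] "bone" : PP
      [5,6] "near" : S\PP

S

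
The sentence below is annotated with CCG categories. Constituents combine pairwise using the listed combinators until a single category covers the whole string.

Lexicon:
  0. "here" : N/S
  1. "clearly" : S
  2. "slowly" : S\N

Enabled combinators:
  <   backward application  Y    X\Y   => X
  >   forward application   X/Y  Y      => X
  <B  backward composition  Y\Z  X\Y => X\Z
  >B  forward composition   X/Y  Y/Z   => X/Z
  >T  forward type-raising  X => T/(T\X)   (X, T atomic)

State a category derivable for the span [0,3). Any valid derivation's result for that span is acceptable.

S

[0,3] S   <
  [0,2] N   >
    [0,1] "here" : N/S
    [1,2] "clearly" : S
  [2,3] "slowly" : S\N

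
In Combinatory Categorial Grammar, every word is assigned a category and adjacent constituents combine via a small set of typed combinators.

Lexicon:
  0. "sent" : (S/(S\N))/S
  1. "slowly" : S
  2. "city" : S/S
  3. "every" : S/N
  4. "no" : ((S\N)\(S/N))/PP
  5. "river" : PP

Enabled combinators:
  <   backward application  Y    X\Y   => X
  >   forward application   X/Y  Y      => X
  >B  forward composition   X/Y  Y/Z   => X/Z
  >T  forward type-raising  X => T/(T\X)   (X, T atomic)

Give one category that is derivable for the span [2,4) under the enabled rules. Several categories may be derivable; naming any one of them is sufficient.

S/N

[0,6] S   >
  [0,2] S/(S\N)   >
    [0,1] "sent" : (S/(S\N))/S
    [1,2] "slowly" : S
  [2,6] S\N   <
    [2,4] S/N   >B
      [2,3] "city" : S/S
      [3,4] "every" : S/N
    [4,6] (S\N)\(S/N)   >
      [4,5] "no" : ((S\N)\(S/N))/PP
      [5,6] "river" : PP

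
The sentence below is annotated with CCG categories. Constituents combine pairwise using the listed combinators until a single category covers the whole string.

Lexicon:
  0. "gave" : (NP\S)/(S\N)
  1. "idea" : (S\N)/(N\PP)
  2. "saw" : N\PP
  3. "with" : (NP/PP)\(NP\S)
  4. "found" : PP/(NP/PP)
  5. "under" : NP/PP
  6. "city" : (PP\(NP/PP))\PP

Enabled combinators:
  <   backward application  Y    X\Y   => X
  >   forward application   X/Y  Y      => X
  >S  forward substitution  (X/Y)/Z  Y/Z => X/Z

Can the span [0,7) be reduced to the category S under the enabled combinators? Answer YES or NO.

NO

(NP\S)/(S\N) (S\N)/(N\PP) N\PP (NP/PP)\(NP\S) PP/(NP/PP) NP/PP (PP\(NP/PP))\PP
CKY chart[0,7] = {PP}; S ∉ chart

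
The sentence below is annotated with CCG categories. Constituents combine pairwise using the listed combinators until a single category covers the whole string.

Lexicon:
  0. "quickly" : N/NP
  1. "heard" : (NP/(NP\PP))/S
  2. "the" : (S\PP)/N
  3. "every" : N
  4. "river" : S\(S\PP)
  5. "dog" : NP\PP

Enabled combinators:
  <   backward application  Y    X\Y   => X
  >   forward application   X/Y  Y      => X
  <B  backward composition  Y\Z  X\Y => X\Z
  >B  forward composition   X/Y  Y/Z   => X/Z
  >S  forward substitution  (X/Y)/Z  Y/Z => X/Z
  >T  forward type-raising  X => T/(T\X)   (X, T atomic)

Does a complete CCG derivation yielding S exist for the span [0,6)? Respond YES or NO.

N/NP (NP/(NP\PP))/S (S\PP)/N N S\(S\PP) NP\PP
CKY chart[0,6] = {N, N/(NP\NP), N/(N\N), NP/(NP\N), PP/(PP\N), S/(S\N)}; S ∉ chart

NO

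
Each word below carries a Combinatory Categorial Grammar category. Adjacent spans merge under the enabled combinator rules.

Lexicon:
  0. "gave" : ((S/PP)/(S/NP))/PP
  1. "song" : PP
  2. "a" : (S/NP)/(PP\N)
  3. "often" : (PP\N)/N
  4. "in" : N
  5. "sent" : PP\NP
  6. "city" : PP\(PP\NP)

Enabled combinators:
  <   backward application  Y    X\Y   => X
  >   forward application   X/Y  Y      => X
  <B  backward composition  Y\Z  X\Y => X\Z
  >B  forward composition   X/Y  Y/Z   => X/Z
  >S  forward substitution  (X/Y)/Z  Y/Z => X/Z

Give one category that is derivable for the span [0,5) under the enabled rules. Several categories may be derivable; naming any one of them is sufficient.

[0,7] S   >
  [0,5] S/PP   >
    [0,2] (S/PP)/(S/NP)   >
      [0,1] "gave" : ((S/PP)/(S/NP))/PP
      [1,2] "song" : PP
    [2,5] S/NP   >
      [2,3] "a" : (S/NP)/(PP\N)
      [3,5] PP\N   >
        [3,4] "often" : (PP\N)/N
        [4,5] "in" : N
  [5,7] PP   <
    [5,6] "sent" : PP\NP
    [6,7] "city" : PP\(PP\NP)

S/PP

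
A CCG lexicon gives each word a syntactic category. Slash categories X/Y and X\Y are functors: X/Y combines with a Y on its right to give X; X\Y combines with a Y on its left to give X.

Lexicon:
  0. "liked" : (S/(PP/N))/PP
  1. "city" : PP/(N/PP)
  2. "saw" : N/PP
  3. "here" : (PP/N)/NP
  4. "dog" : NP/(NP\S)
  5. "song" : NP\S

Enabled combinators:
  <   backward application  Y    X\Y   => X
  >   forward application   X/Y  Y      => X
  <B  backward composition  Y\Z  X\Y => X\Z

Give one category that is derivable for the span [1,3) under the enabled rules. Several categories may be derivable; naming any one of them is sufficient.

PP

[0,6] S   >
  [0,3] S/(PP/N)   >
    [0,1] "liked" : (S/(PP/N))/PP
    [1,3] PP   >
      [1,2] "city" : PP/(N/PP)
      [2,3] "saw" : N/PP
  [3,6] PP/N   >
    [3,4] "here" : (PP/N)/NP
    [4,6] NP   >
      [4,5] "dog" : NP/(NP\S)
      [5,6] "song" : NP\S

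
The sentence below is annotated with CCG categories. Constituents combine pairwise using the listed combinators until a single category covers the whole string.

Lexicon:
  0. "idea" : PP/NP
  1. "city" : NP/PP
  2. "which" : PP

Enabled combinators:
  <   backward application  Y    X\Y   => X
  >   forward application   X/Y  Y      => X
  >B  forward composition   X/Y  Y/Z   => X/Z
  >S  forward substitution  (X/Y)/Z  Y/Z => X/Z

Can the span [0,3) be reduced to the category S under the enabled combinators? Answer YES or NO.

NO

PP/NP NP/PP PP
CKY chart[0,3] = {PP}; S ∉ chart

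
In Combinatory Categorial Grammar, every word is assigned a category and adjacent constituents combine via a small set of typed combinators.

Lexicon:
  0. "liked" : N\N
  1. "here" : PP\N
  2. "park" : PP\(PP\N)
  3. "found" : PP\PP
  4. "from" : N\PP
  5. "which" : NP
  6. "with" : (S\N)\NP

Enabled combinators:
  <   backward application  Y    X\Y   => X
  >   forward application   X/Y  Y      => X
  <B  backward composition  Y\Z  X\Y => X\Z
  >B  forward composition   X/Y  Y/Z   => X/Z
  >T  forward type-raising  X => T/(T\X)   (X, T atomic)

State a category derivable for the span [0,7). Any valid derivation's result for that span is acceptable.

S

[0,7] S   <
  [0,3] PP   <
    [0,2] PP\N   <B
      [0,1] "liked" : N\N
      [1,2] "here" : PP\N
    [2,3] "park" : PP\(PP\N)
  [3,7] S\PP   <B
    [3,5] N\PP   <B
      [3,4] "found" : PP\PP
      [4,5] "from" : N\PP
    [5,7] S\N   <
      [5,6] "which" : NP
      [6,7] "with" : (S\N)\NP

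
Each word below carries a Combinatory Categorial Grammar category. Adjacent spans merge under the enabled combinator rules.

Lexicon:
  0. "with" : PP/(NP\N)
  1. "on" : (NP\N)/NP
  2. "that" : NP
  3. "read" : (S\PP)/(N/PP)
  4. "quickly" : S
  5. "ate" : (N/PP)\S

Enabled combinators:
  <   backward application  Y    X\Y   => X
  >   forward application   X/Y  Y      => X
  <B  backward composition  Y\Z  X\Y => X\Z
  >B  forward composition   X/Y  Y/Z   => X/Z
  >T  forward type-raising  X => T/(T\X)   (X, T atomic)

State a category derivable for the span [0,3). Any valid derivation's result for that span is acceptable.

PP

[0,6] S   <
  [0,3] PP   >
    [0,1] "with" : PP/(NP\N)
    [1,3] NP\N   >
      [1,2] "on" : (NP\N)/NP
      [2,3] "that" : NP
  [3,6] S\PP   >
    [3,4] "read" : (S\PP)/(N/PP)
    [4,6] N/PP   <
      [4,5] "quickly" : S
      [5,6] "ate" : (N/PP)\S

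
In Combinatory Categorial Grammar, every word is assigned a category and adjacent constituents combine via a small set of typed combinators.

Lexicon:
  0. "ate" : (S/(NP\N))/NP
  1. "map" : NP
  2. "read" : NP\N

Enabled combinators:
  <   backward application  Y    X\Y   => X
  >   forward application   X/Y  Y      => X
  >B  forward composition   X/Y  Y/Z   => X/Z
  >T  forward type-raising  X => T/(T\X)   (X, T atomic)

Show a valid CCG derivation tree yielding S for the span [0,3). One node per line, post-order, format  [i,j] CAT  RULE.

[0,1] (S/(NP\N))/NP  lex  "ate"
[1,2] NP  lex  "map"
[0,2] S/(NP\N)  >  k=1
[2,3] NP\N  lex  "read"
[0,3] S  >  k=2

[0,3] S   >
  [0,2] S/(NP\N)   >
    [0,1] "ate" : (S/(NP\N))/NP
    [1,2] "map" : NP
  [2,3] "read" : NP\N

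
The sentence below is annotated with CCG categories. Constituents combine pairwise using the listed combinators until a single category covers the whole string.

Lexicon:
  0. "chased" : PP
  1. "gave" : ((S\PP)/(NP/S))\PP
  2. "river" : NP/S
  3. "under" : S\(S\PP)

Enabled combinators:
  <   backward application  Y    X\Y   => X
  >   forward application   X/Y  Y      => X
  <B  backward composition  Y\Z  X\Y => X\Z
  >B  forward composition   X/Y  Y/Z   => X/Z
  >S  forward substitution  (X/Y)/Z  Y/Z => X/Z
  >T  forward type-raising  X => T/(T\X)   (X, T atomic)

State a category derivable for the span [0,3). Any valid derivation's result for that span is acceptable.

S\PP

[0,4] S   <
  [0,3] S\PP   >
    [0,2] (S\PP)/(NP/S)   <
      [0,1] "chased" : PP
      [1,2] "gave" : ((S\PP)/(NP/S))\PP
    [2,3] "river" : NP/S
  [3,4] "under" : S\(S\PP)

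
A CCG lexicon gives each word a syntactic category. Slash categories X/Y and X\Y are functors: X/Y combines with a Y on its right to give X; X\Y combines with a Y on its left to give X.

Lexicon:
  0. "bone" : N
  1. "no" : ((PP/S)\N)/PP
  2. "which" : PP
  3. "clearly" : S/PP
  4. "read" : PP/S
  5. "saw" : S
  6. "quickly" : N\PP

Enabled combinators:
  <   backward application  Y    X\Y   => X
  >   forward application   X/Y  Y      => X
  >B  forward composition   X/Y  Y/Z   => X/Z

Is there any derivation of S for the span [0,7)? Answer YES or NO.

N ((PP/S)\N)/PP PP S/PP PP/S S N\PP
CKY chart[0,7] = {N}; S ∉ chart

NO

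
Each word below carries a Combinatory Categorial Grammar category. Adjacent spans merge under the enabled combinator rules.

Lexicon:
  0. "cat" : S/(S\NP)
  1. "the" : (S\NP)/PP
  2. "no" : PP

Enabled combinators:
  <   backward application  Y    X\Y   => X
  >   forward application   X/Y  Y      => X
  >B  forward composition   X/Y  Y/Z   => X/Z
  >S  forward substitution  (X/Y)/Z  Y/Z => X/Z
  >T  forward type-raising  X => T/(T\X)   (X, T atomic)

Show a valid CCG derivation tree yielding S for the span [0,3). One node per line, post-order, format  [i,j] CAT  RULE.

[0,3] S   >
  [0,1] "cat" : S/(S\NP)
  [1,3] S\NP   >
    [1,2] "the" : (S\NP)/PP
    [2,3] "no" : PP

[0,1] S/(S\NP)  lex  "cat"
[1,2] (S\NP)/PP  lex  "the"
[2,3] PP  lex  "no"
[1,3] S\NP  >  k=2
[0,3] S  >  k=1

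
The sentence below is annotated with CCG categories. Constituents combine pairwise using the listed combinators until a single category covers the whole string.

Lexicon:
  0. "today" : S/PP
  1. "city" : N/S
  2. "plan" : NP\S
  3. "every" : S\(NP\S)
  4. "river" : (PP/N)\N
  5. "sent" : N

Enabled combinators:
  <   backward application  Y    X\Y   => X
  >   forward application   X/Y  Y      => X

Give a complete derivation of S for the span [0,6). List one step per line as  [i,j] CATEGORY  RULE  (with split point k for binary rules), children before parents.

[0,1] S/PP  lex  "today"
[1,2] N/S  lex  "city"
[2,3] NP\S  lex  "plan"
[3,4] S\(NP\S)  lex  "every"
[2,4] S  <  k=3
[1,4] N  >  k=2
[4,5] (PP/N)\N  lex  "river"
[1,5] PP/N  <  k=4
[5,6] N  lex  "sent"
[1,6] PP  >  k=5
[0,6] S  >  k=1

[0,6] S   >
  [0,1] "today" : S/PP
  [1,6] PP   >
    [1,5] PP/N   <
      [1,4] N   >
        [1,2] "city" : N/S
        [2,4] S   <
          [2,3] "plan" : NP\S
          [3,4] "every" : S\(NP\S)
      [4,5] "river" : (PP/N)\N
    [5,6] "sent" : N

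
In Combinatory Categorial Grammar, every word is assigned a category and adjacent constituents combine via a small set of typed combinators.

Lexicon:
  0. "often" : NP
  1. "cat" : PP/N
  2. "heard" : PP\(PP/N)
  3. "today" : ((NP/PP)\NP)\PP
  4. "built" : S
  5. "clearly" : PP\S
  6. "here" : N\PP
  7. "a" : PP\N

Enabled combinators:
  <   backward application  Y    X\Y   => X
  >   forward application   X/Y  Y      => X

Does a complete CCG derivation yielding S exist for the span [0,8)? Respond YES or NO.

NP PP/N PP\(PP/N) ((NP/PP)\NP)\PP S PP\S N\PP PP\N
CKY chart[0,8] = {NP}; S ∉ chart

NO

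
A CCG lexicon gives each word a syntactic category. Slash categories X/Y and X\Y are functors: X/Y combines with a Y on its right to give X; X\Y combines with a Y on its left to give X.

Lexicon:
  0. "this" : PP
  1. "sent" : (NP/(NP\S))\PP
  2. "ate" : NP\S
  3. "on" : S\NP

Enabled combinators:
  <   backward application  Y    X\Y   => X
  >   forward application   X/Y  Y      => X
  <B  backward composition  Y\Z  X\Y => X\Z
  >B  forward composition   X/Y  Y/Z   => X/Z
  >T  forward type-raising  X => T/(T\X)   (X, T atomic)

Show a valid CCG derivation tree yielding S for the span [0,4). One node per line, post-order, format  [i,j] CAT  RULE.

[0,1] PP  lex  "this"
[1,2] (NP/(NP\S))\PP  lex  "sent"
[0,2] NP/(NP\S)  <  k=1
[2,3] NP\S  lex  "ate"
[0,3] NP  >  k=2
[3,4] S\NP  lex  "on"
[0,4] S  <  k=3

[0,4] S   <
  [0,3] NP   >
    [0,2] NP/(NP\S)   <
      [0,1] "this" : PP
      [1,2] "sent" : (NP/(NP\S))\PP
    [2,3] "ate" : NP\S
  [3,4] "on" : S\NP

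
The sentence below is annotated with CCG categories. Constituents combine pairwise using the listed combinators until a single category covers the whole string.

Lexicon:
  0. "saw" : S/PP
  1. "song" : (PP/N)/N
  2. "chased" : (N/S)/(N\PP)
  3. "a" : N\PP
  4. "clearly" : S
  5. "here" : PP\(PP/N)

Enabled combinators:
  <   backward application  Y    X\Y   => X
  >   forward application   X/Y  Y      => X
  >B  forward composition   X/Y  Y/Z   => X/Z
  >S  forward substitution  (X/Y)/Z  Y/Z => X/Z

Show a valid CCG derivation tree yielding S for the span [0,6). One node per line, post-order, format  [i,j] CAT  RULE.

[0,1] S/PP  lex  "saw"
[1,2] (PP/N)/N  lex  "song"
[2,3] (N/S)/(N\PP)  lex  "chased"
[3,4] N\PP  lex  "a"
[2,4] N/S  >  k=3
[4,5] S  lex  "clearly"
[2,5] N  >  k=4
[1,5] PP/N  >  k=2
[5,6] PP\(PP/N)  lex  "here"
[1,6] PP  <  k=5
[0,6] S  >  k=1

[0,6] S   >
  [0,1] "saw" : S/PP
  [1,6] PP   <
    [1,5] PP/N   >
      [1,2] "song" : (PP/N)/N
      [2,5] N   >
        [2,4] N/S   >
          [2,3] "chased" : (N/S)/(N\PP)
          [3,4] "a" : N\PP
        [4,5] "clearly" : S
    [5,6] "here" : PP\(PP/N)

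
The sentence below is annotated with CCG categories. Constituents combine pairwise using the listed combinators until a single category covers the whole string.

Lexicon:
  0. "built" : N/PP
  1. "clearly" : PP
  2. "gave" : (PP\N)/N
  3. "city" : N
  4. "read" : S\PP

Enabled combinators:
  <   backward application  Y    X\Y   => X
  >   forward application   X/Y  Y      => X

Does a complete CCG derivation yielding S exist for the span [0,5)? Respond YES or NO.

[0,5] S   <
  [0,4] PP   <
    [0,2] N   >
      [0,1] "built" : N/PP
      [1,2] "clearly" : PP
    [2,4] PP\N   >
      [2,3] "gave" : (PP\N)/N
      [3,4] "city" : N
  [4,5] "read" : S\PP

YES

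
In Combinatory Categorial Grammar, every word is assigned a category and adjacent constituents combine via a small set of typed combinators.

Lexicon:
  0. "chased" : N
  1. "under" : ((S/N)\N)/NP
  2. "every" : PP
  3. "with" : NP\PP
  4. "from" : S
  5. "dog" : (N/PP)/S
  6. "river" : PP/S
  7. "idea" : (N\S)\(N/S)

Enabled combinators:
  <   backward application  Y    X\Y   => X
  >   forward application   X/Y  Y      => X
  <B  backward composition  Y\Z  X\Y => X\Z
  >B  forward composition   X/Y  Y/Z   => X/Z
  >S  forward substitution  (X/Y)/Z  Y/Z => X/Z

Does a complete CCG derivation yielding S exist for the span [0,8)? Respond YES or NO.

YES

[0,8] S   >
  [0,4] S/N   <
    [0,1] "chased" : N
    [1,4] (S/N)\N   >
      [1,2] "under" : ((S/N)\N)/NP
      [2,4] NP   <
        [2,3] "every" : PP
        [3,4] "with" : NP\PP
  [4,8] N   <
    [4,5] "from" : S
    [5,8] N\S   <
      [5,7] N/S   >S
        [5,6] "dog" : (N/PP)/S
        [6,7] "river" : PP/S
      [7,8] "idea" : (N\S)\(N/S)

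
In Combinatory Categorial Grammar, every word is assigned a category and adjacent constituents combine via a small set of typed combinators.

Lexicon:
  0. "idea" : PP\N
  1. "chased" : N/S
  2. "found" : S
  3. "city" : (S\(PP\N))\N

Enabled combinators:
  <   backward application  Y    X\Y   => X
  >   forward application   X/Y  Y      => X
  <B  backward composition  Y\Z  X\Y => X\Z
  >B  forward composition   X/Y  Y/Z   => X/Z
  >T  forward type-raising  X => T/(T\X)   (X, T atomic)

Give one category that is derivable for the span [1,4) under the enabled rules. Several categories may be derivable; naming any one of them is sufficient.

[0,4] S   <
  [0,1] "idea" : PP\N
  [1,4] S\(PP\N)   <
    [1,3] N   >
      [1,2] "chased" : N/S
      [2,3] "found" : S
    [3,4] "city" : (S\(PP\N))\N

S\(PP\N)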